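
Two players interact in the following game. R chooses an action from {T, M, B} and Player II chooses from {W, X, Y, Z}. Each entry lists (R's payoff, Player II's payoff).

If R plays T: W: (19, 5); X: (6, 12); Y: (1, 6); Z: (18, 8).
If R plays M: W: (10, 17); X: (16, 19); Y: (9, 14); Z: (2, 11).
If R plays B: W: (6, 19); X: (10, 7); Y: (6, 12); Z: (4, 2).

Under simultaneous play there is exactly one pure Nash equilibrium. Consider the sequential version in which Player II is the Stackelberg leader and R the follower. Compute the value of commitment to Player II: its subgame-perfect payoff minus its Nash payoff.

Work backward from R's decision.
- W: R compares 19, 10, 6 and picks T; Player II would get 5.
- X: R compares 6, 16, 10 and picks M; Player II would get 19.
- Y: R compares 1, 9, 6 and picks M; Player II would get 14.
- Z: R compares 18, 2, 4 and picks T; Player II would get 8.
Among 5, 19, 14, 8, the best is 19 at X. Subgame-perfect outcome: (M, X) with payoffs (16, 19).
For the simultaneous game, intersect best replies.
R's best replies: W→T; X→M; Y→M; Z→T.
Player II's best replies: T→X; M→X; B→W.
The unique mutual best reply is (M, X), giving (16, 19).
Player II's commitment gain: 19 − 19 = 0.

0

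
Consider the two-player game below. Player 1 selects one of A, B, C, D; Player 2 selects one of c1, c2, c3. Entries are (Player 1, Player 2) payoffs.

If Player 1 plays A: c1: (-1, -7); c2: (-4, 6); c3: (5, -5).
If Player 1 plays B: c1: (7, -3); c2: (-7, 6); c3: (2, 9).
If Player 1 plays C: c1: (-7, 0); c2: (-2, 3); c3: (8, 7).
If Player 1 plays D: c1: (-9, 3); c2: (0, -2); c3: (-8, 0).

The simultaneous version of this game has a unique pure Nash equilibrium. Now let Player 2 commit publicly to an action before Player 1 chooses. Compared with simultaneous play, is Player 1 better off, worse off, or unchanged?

Solve by backward induction (Player 2 leads).
- c1: Player 1 compares -1, 7, -7, -9 and picks B; Player 2 would get -3.
- c2: Player 1 compares -4, -7, -2, 0 and picks D; Player 2 would get -2.
- c3: Player 1 compares 5, 2, 8, -8 and picks C; Player 2 would get 7.
Player 2's induced payoffs are -3, -2, 7, so Player 2 commits to c3. Subgame-perfect outcome: (C, c3) with payoffs (8, 7).
Under simultaneous play:
Player 1's best replies: c1→B; c2→D; c3→C.
Player 2's best replies: A→c2; B→c3; C→c3; D→c1.
Only (C, c3) has each player best-responding; Nash payoffs (8, 7).
Player 1 earns 8 sequentially versus 8 at the Nash outcome: unchanged.

unchanged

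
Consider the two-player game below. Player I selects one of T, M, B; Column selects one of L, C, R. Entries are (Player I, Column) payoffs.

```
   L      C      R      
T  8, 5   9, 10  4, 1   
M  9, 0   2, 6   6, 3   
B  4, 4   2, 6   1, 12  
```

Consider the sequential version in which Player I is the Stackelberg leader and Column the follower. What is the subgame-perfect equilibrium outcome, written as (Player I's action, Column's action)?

(T, C)

Work backward from Column's decision.
- T: Column compares 5, 10, 1 and picks C; Player I would get 9.
- M: Column compares 0, 6, 3 and picks C; Player I would get 2.
- B: Column compares 4, 6, 12 and picks R; Player I would get 1.
Maximizing over 9, 2, 1, Player I chooses T. Subgame-perfect outcome: (T, C) with payoffs (9, 10).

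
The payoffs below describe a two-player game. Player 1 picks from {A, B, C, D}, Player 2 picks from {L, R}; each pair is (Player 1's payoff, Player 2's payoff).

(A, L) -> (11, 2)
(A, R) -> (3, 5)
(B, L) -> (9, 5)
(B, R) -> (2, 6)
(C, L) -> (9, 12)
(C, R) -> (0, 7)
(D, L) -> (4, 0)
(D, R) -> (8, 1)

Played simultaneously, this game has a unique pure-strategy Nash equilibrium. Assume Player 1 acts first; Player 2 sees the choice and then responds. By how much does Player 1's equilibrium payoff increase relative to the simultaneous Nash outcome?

1

Solve by backward induction (Player 1 leads).
- A: Player 2 compares 2, 5 and picks R; Player 1 would get 3.
- B: Player 2 compares 5, 6 and picks R; Player 1 would get 2.
- C: Player 2 compares 12, 7 and picks L; Player 1 would get 9.
- D: Player 2 compares 0, 1 and picks R; Player 1 would get 8.
Among 3, 2, 9, 8, the best is 9 at C. Subgame-perfect outcome: (C, L) with payoffs (9, 12).
Under simultaneous play:
Player 1's best replies: L→A; R→D.
Player 2's best replies: A→R; B→R; C→L; D→R.
The unique mutual best reply is (D, R), giving (8, 1).
Player 1's commitment gain: 9 − 8 = 1.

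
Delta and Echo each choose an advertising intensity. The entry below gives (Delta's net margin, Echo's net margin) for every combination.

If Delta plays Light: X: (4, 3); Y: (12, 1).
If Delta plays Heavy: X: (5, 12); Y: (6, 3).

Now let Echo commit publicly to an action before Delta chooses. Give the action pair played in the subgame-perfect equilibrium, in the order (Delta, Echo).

(Heavy, X)

Backward induction with Echo moving first.
- X → Delta plays Heavy (best of 4, 5); Echo gets 12.
- Y → Delta plays Light (best of 12, 6); Echo gets 1.
Among 12, 1, the best is 12 at X. Subgame-perfect outcome: (Heavy, X) with payoffs (5, 12).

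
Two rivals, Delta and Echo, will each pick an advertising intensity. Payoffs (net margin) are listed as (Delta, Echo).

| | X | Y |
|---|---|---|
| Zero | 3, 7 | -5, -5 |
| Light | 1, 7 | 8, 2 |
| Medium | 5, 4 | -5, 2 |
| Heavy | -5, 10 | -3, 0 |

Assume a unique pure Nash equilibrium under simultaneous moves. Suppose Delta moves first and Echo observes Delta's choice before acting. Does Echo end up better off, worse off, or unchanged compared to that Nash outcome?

unchanged

Echo best-responds to each possible Delta move:
- Zero: BR = X, leader payoff 3.
- Light: BR = X, leader payoff 1.
- Medium: BR = X, leader payoff 5.
- Heavy: BR = X, leader payoff -5.
Maximizing over 3, 1, 5, -5, Delta chooses Medium. Subgame-perfect outcome: (Medium, X) with payoffs (5, 4).
Now find the simultaneous Nash equilibrium.
Delta's best replies: X→Medium; Y→Light.
Echo's best replies: Zero→X; Light→X; Medium→X; Heavy→X.
The unique mutual best reply is (Medium, X), giving (5, 4).
Echo earns 4 sequentially versus 4 at the Nash outcome: unchanged.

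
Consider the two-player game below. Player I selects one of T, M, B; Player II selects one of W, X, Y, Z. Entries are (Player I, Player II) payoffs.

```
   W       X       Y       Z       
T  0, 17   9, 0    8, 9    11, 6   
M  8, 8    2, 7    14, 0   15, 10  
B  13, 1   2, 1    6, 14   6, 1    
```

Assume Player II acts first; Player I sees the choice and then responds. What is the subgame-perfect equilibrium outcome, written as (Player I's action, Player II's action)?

(M, Z)

Player I best-responds to each possible Player II move:
- W: BR = B, leader payoff 1.
- X: BR = T, leader payoff 0.
- Y: BR = M, leader payoff 0.
- Z: BR = M, leader payoff 10.
Player II's induced payoffs are 1, 0, 0, 10, so Player II commits to Z. Subgame-perfect outcome: (M, Z) with payoffs (15, 10).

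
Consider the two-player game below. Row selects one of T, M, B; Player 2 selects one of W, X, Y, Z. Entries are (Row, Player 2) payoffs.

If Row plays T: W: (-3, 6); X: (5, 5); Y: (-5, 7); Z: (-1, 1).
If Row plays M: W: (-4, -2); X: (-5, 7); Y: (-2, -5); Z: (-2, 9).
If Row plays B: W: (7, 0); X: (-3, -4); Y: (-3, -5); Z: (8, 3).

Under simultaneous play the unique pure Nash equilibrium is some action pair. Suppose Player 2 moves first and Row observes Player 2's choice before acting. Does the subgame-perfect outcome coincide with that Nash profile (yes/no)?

Work backward from Row's decision.
- W → Row plays B (best of -3, -4, 7); Player 2 gets 0.
- X → Row plays T (best of 5, -5, -3); Player 2 gets 5.
- Y → Row plays M (best of -5, -2, -3); Player 2 gets -5.
- Z → Row plays B (best of -1, -2, 8); Player 2 gets 3.
Player 2's induced payoffs are 0, 5, -5, 3, so Player 2 commits to X. Subgame-perfect outcome: (T, X) with payoffs (5, 5).
For the simultaneous game, intersect best replies.
Row's best replies: W→B; X→T; Y→M; Z→B.
Player 2's best replies: T→Y; M→Z; B→Z.
The unique mutual best reply is (B, Z), giving (8, 3).
Sequential outcome (T, X) differs from the Nash profile (B, Z).

no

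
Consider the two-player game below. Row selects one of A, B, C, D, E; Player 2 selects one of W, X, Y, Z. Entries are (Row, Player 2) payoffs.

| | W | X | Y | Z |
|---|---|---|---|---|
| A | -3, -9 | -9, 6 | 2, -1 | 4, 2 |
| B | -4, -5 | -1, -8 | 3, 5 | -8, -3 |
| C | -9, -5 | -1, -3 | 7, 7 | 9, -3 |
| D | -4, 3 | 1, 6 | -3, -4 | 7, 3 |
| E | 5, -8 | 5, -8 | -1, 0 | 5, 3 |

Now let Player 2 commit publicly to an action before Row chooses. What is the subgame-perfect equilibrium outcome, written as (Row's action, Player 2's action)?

Row best-responds to each possible Player 2 move:
- W: BR = E, leader payoff -8.
- X: BR = E, leader payoff -8.
- Y: BR = C, leader payoff 7.
- Z: BR = C, leader payoff -3.
Maximizing over -8, -8, 7, -3, Player 2 chooses Y. Subgame-perfect outcome: (C, Y) with payoffs (7, 7).

(C, Y)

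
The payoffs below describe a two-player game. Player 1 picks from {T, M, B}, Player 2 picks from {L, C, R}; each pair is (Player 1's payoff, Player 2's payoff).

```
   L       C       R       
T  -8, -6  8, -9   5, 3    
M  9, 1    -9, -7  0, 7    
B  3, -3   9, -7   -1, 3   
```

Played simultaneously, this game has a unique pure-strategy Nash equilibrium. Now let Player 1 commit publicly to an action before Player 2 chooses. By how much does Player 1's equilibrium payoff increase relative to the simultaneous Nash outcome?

Backward induction with Player 1 moving first.
- T: Player 2 compares -6, -9, 3 and picks R; Player 1 would get 5.
- M: Player 2 compares 1, -7, 7 and picks R; Player 1 would get 0.
- B: Player 2 compares -3, -7, 3 and picks R; Player 1 would get -1.
Maximizing over 5, 0, -1, Player 1 chooses T. Subgame-perfect outcome: (T, R) with payoffs (5, 3).
Now find the simultaneous Nash equilibrium.
Player 1's best replies: L→M; C→B; R→T.
Player 2's best replies: T→R; M→R; B→R.
Only (T, R) has each player best-responding; Nash payoffs (5, 3).
Player 1's commitment gain: 5 − 5 = 0.

0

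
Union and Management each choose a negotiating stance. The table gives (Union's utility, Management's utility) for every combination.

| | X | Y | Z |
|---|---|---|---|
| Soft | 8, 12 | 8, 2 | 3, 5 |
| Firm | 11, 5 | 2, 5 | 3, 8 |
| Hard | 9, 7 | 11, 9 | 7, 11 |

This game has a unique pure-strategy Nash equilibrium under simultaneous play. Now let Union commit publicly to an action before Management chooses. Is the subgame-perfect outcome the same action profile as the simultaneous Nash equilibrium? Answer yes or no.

Management best-responds to each possible Union move:
- Soft → Management plays X (best of 12, 2, 5); Union gets 8.
- Firm → Management plays Z (best of 5, 5, 8); Union gets 3.
- Hard → Management plays Z (best of 7, 9, 11); Union gets 7.
Maximizing over 8, 3, 7, Union chooses Soft. Subgame-perfect outcome: (Soft, X) with payoffs (8, 12).
Now find the simultaneous Nash equilibrium.
Union's best replies: X→Firm; Y→Hard; Z→Hard.
Management's best replies: Soft→X; Firm→Z; Hard→Z.
Only (Hard, Z) has each player best-responding; Nash payoffs (7, 11).
Sequential outcome (Soft, X) differs from the Nash profile (Hard, Z).

no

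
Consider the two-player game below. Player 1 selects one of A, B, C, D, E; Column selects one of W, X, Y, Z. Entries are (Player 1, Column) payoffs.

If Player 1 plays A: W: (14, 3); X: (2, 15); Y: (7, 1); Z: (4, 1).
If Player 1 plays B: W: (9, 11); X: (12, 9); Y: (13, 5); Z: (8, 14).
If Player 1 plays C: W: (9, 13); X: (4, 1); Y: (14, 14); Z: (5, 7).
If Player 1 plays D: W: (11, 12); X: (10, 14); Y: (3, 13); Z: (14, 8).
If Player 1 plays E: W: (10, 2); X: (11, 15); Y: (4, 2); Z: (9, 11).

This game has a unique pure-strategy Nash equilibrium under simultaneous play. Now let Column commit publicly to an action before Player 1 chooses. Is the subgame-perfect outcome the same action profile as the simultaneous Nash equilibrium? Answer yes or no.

yes

Work backward from Player 1's decision.
- W: Player 1 compares 14, 9, 9, 11, 10 and picks A; Column would get 3.
- X: Player 1 compares 2, 12, 4, 10, 11 and picks B; Column would get 9.
- Y: Player 1 compares 7, 13, 14, 3, 4 and picks C; Column would get 14.
- Z: Player 1 compares 4, 8, 5, 14, 9 and picks D; Column would get 8.
Column's induced payoffs are 3, 9, 14, 8, so Column commits to Y. Subgame-perfect outcome: (C, Y) with payoffs (14, 14).
Under simultaneous play:
Player 1's best replies: W→A; X→B; Y→C; Z→D.
Column's best replies: A→X; B→Z; C→Y; D→X; E→X.
The unique mutual best reply is (C, Y), giving (14, 14).
Sequential outcome (C, Y) coincides with the Nash profile (C, Y).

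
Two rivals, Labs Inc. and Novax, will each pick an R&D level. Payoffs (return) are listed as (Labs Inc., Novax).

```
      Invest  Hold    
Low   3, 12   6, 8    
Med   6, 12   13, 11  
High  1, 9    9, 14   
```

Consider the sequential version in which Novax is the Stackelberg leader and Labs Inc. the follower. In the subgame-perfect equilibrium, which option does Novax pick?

Backward induction with Novax moving first.
- Invest: BR = Med, leader payoff 12.
- Hold: BR = Med, leader payoff 11.
Maximizing over 12, 11, Novax chooses Invest. Subgame-perfect outcome: (Med, Invest) with payoffs (6, 12).

Invest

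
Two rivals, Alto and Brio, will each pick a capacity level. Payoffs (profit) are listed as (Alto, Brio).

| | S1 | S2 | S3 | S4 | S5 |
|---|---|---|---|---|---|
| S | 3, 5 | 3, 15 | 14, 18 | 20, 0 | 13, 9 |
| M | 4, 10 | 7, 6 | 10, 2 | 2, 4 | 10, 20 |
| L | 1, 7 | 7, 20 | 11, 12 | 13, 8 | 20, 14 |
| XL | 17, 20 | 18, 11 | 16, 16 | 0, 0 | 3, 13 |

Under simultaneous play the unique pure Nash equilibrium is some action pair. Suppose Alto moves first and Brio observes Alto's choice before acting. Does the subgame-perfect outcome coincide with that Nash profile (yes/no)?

Backward induction with Alto moving first.
- S → Brio plays S3 (best of 5, 15, 18, 0, 9); Alto gets 14.
- M → Brio plays S5 (best of 10, 6, 2, 4, 20); Alto gets 10.
- L → Brio plays S2 (best of 7, 20, 12, 8, 14); Alto gets 7.
- XL → Brio plays S1 (best of 20, 11, 16, 0, 13); Alto gets 17.
Among 14, 10, 7, 17, the best is 17 at XL. Subgame-perfect outcome: (XL, S1) with payoffs (17, 20).
For the simultaneous game, intersect best replies.
Alto's best replies: S1→XL; S2→XL; S3→XL; S4→S; S5→L.
Brio's best replies: S→S3; M→S5; L→S2; XL→S1.
Only (XL, S1) has each player best-responding; Nash payoffs (17, 20).
Sequential outcome (XL, S1) coincides with the Nash profile (XL, S1).

yes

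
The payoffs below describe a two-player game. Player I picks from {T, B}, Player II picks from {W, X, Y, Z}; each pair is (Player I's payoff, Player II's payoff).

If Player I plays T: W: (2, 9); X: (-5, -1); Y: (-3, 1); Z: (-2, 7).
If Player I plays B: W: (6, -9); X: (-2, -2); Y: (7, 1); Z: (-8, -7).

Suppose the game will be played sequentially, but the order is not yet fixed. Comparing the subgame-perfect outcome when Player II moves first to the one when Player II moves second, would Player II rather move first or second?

first

If Player I leads: Player II's best replies are T→W, B→Y; Player I's induced payoffs 2, 7; outcome (B, Y), payoffs (7, 1).
If Player II leads: Player I's best replies are W→B, X→B, Y→B, Z→T; Player II's induced payoffs -9, -2, 1, 7; outcome (T, Z), payoffs (-2, 7).
Player II gets 7 moving first and 1 moving second, so Player II prefers to move first.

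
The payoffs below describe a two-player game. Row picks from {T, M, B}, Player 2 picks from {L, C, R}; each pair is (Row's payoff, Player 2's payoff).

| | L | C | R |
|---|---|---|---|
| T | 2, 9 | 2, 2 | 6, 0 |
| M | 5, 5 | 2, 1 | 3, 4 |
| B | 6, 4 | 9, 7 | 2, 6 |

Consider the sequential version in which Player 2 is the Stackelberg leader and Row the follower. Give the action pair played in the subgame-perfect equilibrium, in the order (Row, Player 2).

Solve by backward induction (Player 2 leads).
- L: BR = B, leader payoff 4.
- C: BR = B, leader payoff 7.
- R: BR = T, leader payoff 0.
Among 4, 7, 0, the best is 7 at C. Subgame-perfect outcome: (B, C) with payoffs (9, 7).

(B, C)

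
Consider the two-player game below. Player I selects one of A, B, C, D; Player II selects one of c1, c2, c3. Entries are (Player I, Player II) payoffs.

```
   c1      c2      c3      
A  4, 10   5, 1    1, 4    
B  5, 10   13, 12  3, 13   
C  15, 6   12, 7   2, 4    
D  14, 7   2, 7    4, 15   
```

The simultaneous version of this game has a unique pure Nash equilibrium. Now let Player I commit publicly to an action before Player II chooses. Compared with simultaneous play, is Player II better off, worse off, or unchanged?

worse off

Backward induction with Player I moving first.
- A: Player II compares 10, 1, 4 and picks c1; Player I would get 4.
- B: Player II compares 10, 12, 13 and picks c3; Player I would get 3.
- C: Player II compares 6, 7, 4 and picks c2; Player I would get 12.
- D: Player II compares 7, 7, 15 and picks c3; Player I would get 4.
Among 4, 3, 12, 4, the best is 12 at C. Subgame-perfect outcome: (C, c2) with payoffs (12, 7).
Under simultaneous play:
Player I's best replies: c1→C; c2→B; c3→D.
Player II's best replies: A→c1; B→c3; C→c2; D→c3.
The unique mutual best reply is (D, c3), giving (4, 15).
Player II earns 7 sequentially versus 15 at the Nash outcome: worse off.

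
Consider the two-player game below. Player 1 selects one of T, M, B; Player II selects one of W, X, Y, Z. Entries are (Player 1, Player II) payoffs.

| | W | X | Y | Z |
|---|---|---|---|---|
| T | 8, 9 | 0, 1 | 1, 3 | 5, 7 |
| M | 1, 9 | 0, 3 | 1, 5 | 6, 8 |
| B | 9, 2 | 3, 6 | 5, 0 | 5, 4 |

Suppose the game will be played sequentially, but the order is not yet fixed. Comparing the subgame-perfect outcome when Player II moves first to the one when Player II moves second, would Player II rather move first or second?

second

If Player 1 leads: Player II's best replies are T→W, M→W, B→X; Player 1's induced payoffs 8, 1, 3; outcome (T, W), payoffs (8, 9).
If Player II leads: Player 1's best replies are W→B, X→B, Y→B, Z→M; Player II's induced payoffs 2, 6, 0, 8; outcome (M, Z), payoffs (6, 8).
Player II gets 8 moving first and 9 moving second, so Player II prefers to move second.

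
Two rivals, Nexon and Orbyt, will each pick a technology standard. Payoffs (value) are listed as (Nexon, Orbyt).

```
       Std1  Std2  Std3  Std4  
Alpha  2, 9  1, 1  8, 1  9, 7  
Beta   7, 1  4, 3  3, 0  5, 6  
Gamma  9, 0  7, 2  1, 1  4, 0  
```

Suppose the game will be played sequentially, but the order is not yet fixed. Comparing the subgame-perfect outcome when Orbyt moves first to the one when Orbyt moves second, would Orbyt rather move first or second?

If Nexon leads: Orbyt's best replies are Alpha→Std1, Beta→Std4, Gamma→Std2; Nexon's induced payoffs 2, 5, 7; outcome (Gamma, Std2), payoffs (7, 2).
If Orbyt leads: Nexon's best replies are Std1→Gamma, Std2→Gamma, Std3→Alpha, Std4→Alpha; Orbyt's induced payoffs 0, 2, 1, 7; outcome (Alpha, Std4), payoffs (9, 7).
Orbyt gets 7 moving first and 2 moving second, so Orbyt prefers to move first.

first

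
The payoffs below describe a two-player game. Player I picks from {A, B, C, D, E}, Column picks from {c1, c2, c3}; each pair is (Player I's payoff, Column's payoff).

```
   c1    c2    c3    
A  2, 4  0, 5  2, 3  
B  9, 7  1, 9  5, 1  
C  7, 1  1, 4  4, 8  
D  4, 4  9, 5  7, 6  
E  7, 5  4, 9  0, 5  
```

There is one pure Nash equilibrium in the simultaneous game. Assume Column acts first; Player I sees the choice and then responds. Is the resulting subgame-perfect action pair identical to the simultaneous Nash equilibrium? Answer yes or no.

Backward induction with Column moving first.
- c1: BR = B, leader payoff 7.
- c2: BR = D, leader payoff 5.
- c3: BR = D, leader payoff 6.
Maximizing over 7, 5, 6, Column chooses c1. Subgame-perfect outcome: (B, c1) with payoffs (9, 7).
Under simultaneous play:
Player I's best replies: c1→B; c2→D; c3→D.
Column's best replies: A→c2; B→c2; C→c3; D→c3; E→c2.
The unique mutual best reply is (D, c3), giving (7, 6).
Sequential outcome (B, c1) differs from the Nash profile (D, c3).

no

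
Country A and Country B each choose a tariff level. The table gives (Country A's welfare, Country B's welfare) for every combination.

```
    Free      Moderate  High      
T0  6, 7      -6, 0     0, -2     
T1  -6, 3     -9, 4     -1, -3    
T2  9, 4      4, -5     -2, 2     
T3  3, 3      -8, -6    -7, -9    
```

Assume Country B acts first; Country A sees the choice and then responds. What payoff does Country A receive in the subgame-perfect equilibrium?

Solve by backward induction (Country B leads).
- Free → Country A plays T2 (best of 6, -6, 9, 3); Country B gets 4.
- Moderate → Country A plays T2 (best of -6, -9, 4, -8); Country B gets -5.
- High → Country A plays T0 (best of 0, -1, -2, -7); Country B gets -2.
Among 4, -5, -2, the best is 4 at Free. Subgame-perfect outcome: (T2, Free) with payoffs (9, 4).

9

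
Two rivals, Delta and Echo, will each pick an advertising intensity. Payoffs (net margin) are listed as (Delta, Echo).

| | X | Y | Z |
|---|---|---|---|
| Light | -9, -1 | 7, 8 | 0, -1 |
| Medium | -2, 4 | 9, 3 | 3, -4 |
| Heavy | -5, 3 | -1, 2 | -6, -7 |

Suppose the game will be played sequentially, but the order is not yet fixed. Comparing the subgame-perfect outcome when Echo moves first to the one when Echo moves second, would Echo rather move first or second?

If Delta leads: Echo's best replies are Light→Y, Medium→X, Heavy→X; Delta's induced payoffs 7, -2, -5; outcome (Light, Y), payoffs (7, 8).
If Echo leads: Delta's best replies are X→Medium, Y→Medium, Z→Medium; Echo's induced payoffs 4, 3, -4; outcome (Medium, X), payoffs (-2, 4).
Echo gets 4 moving first and 8 moving second, so Echo prefers to move second.

second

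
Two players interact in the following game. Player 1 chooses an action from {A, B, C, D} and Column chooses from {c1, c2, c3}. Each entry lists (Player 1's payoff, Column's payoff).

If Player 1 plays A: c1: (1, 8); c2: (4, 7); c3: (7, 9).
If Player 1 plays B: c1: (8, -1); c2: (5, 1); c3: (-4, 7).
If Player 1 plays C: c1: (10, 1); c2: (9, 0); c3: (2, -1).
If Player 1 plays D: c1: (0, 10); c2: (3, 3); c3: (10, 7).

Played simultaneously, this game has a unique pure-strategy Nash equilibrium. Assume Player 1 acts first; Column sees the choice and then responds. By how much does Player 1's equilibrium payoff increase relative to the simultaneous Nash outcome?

0

Backward induction with Player 1 moving first.
- A: Column compares 8, 7, 9 and picks c3; Player 1 would get 7.
- B: Column compares -1, 1, 7 and picks c3; Player 1 would get -4.
- C: Column compares 1, 0, -1 and picks c1; Player 1 would get 10.
- D: Column compares 10, 3, 7 and picks c1; Player 1 would get 0.
Maximizing over 7, -4, 10, 0, Player 1 chooses C. Subgame-perfect outcome: (C, c1) with payoffs (10, 1).
For the simultaneous game, intersect best replies.
Player 1's best replies: c1→C; c2→C; c3→D.
Column's best replies: A→c3; B→c3; C→c1; D→c1.
Only (C, c1) has each player best-responding; Nash payoffs (10, 1).
Player 1's commitment gain: 10 − 10 = 0.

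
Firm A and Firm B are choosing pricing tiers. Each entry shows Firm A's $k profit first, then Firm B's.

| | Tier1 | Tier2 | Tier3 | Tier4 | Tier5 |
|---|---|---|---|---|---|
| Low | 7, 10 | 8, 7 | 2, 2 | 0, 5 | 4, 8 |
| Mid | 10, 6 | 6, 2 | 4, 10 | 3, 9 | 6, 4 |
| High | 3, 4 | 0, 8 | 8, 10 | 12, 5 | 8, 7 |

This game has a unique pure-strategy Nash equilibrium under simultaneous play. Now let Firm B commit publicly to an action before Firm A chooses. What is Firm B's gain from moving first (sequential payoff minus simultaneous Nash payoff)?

Backward induction with Firm B moving first.
- Tier1 → Firm A plays Mid (best of 7, 10, 3); Firm B gets 6.
- Tier2 → Firm A plays Low (best of 8, 6, 0); Firm B gets 7.
- Tier3 → Firm A plays High (best of 2, 4, 8); Firm B gets 10.
- Tier4 → Firm A plays High (best of 0, 3, 12); Firm B gets 5.
- Tier5 → Firm A plays High (best of 4, 6, 8); Firm B gets 7.
Among 6, 7, 10, 5, 7, the best is 10 at Tier3. Subgame-perfect outcome: (High, Tier3) with payoffs (8, 10).
For the simultaneous game, intersect best replies.
Firm A's best replies: Tier1→Mid; Tier2→Low; Tier3→High; Tier4→High; Tier5→High.
Firm B's best replies: Low→Tier1; Mid→Tier3; High→Tier3.
Only (High, Tier3) has each player best-responding; Nash payoffs (8, 10).
Firm B's commitment gain: 10 − 10 = 0.

0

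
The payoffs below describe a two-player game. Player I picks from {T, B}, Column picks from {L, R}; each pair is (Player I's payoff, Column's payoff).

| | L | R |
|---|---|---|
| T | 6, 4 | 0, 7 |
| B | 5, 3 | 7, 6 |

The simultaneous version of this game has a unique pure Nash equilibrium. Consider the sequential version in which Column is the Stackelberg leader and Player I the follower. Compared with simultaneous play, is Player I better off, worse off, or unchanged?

Solve by backward induction (Column leads).
- L → Player I plays T (best of 6, 5); Column gets 4.
- R → Player I plays B (best of 0, 7); Column gets 6.
Maximizing over 4, 6, Column chooses R. Subgame-perfect outcome: (B, R) with payoffs (7, 6).
Under simultaneous play:
Player I's best replies: L→T; R→B.
Column's best replies: T→R; B→R.
Only (B, R) has each player best-responding; Nash payoffs (7, 6).
Player I earns 7 sequentially versus 7 at the Nash outcome: unchanged.

unchanged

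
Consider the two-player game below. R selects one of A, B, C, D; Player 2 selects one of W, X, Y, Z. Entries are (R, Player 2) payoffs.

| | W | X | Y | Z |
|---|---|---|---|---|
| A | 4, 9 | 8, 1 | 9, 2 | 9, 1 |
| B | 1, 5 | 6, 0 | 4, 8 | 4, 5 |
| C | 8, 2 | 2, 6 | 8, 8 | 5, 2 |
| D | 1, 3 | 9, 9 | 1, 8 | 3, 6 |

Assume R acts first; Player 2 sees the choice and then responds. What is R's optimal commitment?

Solve by backward induction (R leads).
- A: BR = W, leader payoff 4.
- B: BR = Y, leader payoff 4.
- C: BR = Y, leader payoff 8.
- D: BR = X, leader payoff 9.
Among 4, 4, 8, 9, the best is 9 at D. Subgame-perfect outcome: (D, X) with payoffs (9, 9).

D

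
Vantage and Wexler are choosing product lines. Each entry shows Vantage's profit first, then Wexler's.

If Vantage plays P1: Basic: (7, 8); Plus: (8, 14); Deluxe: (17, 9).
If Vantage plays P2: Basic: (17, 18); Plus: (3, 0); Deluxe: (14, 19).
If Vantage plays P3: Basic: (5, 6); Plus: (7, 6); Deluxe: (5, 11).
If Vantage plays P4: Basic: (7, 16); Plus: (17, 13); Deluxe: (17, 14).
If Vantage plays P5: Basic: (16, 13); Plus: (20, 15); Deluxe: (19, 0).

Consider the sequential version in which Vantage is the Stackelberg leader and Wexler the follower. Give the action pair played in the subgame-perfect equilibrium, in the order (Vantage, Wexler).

Backward induction with Vantage moving first.
- P1: Wexler compares 8, 14, 9 and picks Plus; Vantage would get 8.
- P2: Wexler compares 18, 0, 19 and picks Deluxe; Vantage would get 14.
- P3: Wexler compares 6, 6, 11 and picks Deluxe; Vantage would get 5.
- P4: Wexler compares 16, 13, 14 and picks Basic; Vantage would get 7.
- P5: Wexler compares 13, 15, 0 and picks Plus; Vantage would get 20.
Among 8, 14, 5, 7, 20, the best is 20 at P5. Subgame-perfect outcome: (P5, Plus) with payoffs (20, 15).

(P5, Plus)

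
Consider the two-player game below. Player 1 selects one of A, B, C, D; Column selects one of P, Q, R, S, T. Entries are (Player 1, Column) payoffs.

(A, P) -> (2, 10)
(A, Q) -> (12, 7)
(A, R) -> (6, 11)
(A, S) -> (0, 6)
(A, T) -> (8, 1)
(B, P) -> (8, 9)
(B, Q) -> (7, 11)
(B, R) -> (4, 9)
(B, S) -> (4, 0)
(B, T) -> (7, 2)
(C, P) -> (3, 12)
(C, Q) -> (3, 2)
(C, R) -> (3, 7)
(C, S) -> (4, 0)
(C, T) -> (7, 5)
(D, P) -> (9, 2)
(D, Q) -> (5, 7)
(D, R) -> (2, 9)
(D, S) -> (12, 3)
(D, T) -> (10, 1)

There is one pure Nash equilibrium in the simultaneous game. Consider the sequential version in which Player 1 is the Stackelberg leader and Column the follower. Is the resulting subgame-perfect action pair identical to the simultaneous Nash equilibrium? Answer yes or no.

Backward induction with Player 1 moving first.
- A: Column compares 10, 7, 11, 6, 1 and picks R; Player 1 would get 6.
- B: Column compares 9, 11, 9, 0, 2 and picks Q; Player 1 would get 7.
- C: Column compares 12, 2, 7, 0, 5 and picks P; Player 1 would get 3.
- D: Column compares 2, 7, 9, 3, 1 and picks R; Player 1 would get 2.
Among 6, 7, 3, 2, the best is 7 at B. Subgame-perfect outcome: (B, Q) with payoffs (7, 11).
For the simultaneous game, intersect best replies.
Player 1's best replies: P→D; Q→A; R→A; S→D; T→D.
Column's best replies: A→R; B→Q; C→P; D→R.
Only (A, R) has each player best-responding; Nash payoffs (6, 11).
Sequential outcome (B, Q) differs from the Nash profile (A, R).

no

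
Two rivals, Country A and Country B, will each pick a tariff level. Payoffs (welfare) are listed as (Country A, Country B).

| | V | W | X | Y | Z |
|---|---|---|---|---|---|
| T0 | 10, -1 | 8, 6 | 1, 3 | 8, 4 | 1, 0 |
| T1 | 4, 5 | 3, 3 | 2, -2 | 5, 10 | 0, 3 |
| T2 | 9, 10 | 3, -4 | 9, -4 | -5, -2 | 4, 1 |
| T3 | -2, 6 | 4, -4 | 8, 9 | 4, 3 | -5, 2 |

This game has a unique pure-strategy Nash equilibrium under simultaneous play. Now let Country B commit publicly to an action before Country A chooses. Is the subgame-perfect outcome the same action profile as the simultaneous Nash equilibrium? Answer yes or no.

Country A best-responds to each possible Country B move:
- V: Country A compares 10, 4, 9, -2 and picks T0; Country B would get -1.
- W: Country A compares 8, 3, 3, 4 and picks T0; Country B would get 6.
- X: Country A compares 1, 2, 9, 8 and picks T2; Country B would get -4.
- Y: Country A compares 8, 5, -5, 4 and picks T0; Country B would get 4.
- Z: Country A compares 1, 0, 4, -5 and picks T2; Country B would get 1.
Country B's induced payoffs are -1, 6, -4, 4, 1, so Country B commits to W. Subgame-perfect outcome: (T0, W) with payoffs (8, 6).
For the simultaneous game, intersect best replies.
Country A's best replies: V→T0; W→T0; X→T2; Y→T0; Z→T2.
Country B's best replies: T0→W; T1→Y; T2→V; T3→X.
Only (T0, W) has each player best-responding; Nash payoffs (8, 6).
Sequential outcome (T0, W) coincides with the Nash profile (T0, W).

yes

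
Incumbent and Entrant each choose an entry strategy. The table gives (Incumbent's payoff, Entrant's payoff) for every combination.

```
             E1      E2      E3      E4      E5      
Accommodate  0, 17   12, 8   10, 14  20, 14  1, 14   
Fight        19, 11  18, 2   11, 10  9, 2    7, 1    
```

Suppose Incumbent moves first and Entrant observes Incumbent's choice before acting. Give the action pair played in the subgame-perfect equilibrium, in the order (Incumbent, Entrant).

(Fight, E1)

Backward induction with Incumbent moving first.
- Accommodate: BR = E1, leader payoff 0.
- Fight: BR = E1, leader payoff 19.
Incumbent's induced payoffs are 0, 19, so Incumbent commits to Fight. Subgame-perfect outcome: (Fight, E1) with payoffs (19, 11).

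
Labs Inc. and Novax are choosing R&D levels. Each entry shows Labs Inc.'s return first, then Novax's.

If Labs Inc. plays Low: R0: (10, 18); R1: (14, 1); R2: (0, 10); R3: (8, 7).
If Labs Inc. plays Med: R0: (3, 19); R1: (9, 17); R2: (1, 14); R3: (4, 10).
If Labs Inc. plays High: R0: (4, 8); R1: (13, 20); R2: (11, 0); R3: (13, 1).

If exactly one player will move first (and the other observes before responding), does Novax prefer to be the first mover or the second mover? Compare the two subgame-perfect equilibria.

second

If Labs Inc. leads: Novax's best replies are Low→R0, Med→R0, High→R1; Labs Inc.'s induced payoffs 10, 3, 13; outcome (High, R1), payoffs (13, 20).
If Novax leads: Labs Inc.'s best replies are R0→Low, R1→Low, R2→High, R3→High; Novax's induced payoffs 18, 1, 0, 1; outcome (Low, R0), payoffs (10, 18).
Novax gets 18 moving first and 20 moving second, so Novax prefers to move second.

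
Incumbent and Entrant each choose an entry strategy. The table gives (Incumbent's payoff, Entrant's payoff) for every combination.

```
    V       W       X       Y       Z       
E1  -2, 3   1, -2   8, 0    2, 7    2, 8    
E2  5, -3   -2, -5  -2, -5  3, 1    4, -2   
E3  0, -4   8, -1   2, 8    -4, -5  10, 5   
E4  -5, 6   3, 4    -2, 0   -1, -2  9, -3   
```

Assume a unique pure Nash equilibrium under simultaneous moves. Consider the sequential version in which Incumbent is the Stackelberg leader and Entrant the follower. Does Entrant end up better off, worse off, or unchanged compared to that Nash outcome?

Work backward from Entrant's decision.
- E1 → Entrant plays Z (best of 3, -2, 0, 7, 8); Incumbent gets 2.
- E2 → Entrant plays Y (best of -3, -5, -5, 1, -2); Incumbent gets 3.
- E3 → Entrant plays X (best of -4, -1, 8, -5, 5); Incumbent gets 2.
- E4 → Entrant plays V (best of 6, 4, 0, -2, -3); Incumbent gets -5.
Maximizing over 2, 3, 2, -5, Incumbent chooses E2. Subgame-perfect outcome: (E2, Y) with payoffs (3, 1).
Under simultaneous play:
Incumbent's best replies: V→E2; W→E3; X→E1; Y→E2; Z→E3.
Entrant's best replies: E1→Z; E2→Y; E3→X; E4→V.
Only (E2, Y) has each player best-responding; Nash payoffs (3, 1).
Entrant earns 1 sequentially versus 1 at the Nash outcome: unchanged.

unchanged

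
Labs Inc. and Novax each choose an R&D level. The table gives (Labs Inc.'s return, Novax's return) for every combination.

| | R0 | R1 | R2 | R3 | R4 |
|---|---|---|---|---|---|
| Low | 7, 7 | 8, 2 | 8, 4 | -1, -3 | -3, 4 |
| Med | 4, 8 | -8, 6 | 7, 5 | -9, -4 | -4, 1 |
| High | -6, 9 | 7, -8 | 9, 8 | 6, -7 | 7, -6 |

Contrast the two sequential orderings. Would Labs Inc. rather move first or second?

second

If Labs Inc. leads: Novax's best replies are Low→R0, Med→R0, High→R0; Labs Inc.'s induced payoffs 7, 4, -6; outcome (Low, R0), payoffs (7, 7).
If Novax leads: Labs Inc.'s best replies are R0→Low, R1→Low, R2→High, R3→High, R4→High; Novax's induced payoffs 7, 2, 8, -7, -6; outcome (High, R2), payoffs (9, 8).
Labs Inc. gets 7 moving first and 9 moving second, so Labs Inc. prefers to move second.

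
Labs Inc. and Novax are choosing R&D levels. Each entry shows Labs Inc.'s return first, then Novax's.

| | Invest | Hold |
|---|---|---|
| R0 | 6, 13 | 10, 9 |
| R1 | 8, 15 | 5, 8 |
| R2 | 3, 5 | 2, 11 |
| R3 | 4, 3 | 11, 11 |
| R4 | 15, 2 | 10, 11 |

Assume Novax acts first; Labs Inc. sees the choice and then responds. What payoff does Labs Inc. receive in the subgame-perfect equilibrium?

Backward induction with Novax moving first.
- Invest: Labs Inc. compares 6, 8, 3, 4, 15 and picks R4; Novax would get 2.
- Hold: Labs Inc. compares 10, 5, 2, 11, 10 and picks R3; Novax would get 11.
Among 2, 11, the best is 11 at Hold. Subgame-perfect outcome: (R3, Hold) with payoffs (11, 11).

11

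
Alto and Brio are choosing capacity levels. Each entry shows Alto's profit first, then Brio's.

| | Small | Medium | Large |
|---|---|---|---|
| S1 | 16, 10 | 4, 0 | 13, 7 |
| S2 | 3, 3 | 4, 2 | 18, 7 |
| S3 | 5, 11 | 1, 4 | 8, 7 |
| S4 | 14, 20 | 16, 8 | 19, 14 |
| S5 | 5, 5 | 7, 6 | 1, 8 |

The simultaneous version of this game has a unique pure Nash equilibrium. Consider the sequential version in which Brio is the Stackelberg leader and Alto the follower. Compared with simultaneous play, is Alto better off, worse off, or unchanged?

better off

Work backward from Alto's decision.
- Small: BR = S1, leader payoff 10.
- Medium: BR = S4, leader payoff 8.
- Large: BR = S4, leader payoff 14.
Among 10, 8, 14, the best is 14 at Large. Subgame-perfect outcome: (S4, Large) with payoffs (19, 14).
Now find the simultaneous Nash equilibrium.
Alto's best replies: Small→S1; Medium→S4; Large→S4.
Brio's best replies: S1→Small; S2→Large; S3→Small; S4→Small; S5→Large.
The unique mutual best reply is (S1, Small), giving (16, 10).
Alto earns 19 sequentially versus 16 at the Nash outcome: better off.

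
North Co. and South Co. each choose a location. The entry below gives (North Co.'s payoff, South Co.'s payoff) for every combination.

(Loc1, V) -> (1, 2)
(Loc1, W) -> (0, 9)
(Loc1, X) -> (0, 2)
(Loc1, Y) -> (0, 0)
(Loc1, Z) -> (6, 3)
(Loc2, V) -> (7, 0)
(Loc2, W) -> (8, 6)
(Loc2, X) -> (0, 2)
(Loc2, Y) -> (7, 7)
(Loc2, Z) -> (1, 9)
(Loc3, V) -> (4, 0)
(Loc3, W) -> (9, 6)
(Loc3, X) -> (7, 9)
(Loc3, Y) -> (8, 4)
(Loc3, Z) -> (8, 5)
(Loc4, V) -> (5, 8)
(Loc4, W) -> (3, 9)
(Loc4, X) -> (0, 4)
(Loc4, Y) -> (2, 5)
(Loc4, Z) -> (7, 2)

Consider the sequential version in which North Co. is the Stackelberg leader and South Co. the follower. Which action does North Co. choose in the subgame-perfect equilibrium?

Backward induction with North Co. moving first.
- Loc1: South Co. compares 2, 9, 2, 0, 3 and picks W; North Co. would get 0.
- Loc2: South Co. compares 0, 6, 2, 7, 9 and picks Z; North Co. would get 1.
- Loc3: South Co. compares 0, 6, 9, 4, 5 and picks X; North Co. would get 7.
- Loc4: South Co. compares 8, 9, 4, 5, 2 and picks W; North Co. would get 3.
Maximizing over 0, 1, 7, 3, North Co. chooses Loc3. Subgame-perfect outcome: (Loc3, X) with payoffs (7, 9).

Loc3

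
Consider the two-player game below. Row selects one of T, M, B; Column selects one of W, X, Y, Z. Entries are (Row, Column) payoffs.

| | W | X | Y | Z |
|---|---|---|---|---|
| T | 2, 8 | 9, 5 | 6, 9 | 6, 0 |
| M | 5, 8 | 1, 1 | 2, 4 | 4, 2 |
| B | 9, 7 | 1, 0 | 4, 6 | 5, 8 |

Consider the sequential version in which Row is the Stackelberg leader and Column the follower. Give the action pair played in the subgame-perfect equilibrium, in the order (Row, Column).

Work backward from Column's decision.
- T: BR = Y, leader payoff 6.
- M: BR = W, leader payoff 5.
- B: BR = Z, leader payoff 5.
Among 6, 5, 5, the best is 6 at T. Subgame-perfect outcome: (T, Y) with payoffs (6, 9).

(T, Y)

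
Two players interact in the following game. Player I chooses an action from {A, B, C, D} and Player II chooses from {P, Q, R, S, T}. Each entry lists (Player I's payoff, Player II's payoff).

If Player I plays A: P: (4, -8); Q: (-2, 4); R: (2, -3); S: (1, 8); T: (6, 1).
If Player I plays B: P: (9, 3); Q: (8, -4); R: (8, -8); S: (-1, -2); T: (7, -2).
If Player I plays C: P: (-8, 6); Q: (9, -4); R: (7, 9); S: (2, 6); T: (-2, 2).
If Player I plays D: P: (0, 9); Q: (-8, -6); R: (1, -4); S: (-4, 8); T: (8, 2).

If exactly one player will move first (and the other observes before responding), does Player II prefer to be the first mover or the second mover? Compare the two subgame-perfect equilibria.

If Player I leads: Player II's best replies are A→S, B→P, C→R, D→P; Player I's induced payoffs 1, 9, 7, 0; outcome (B, P), payoffs (9, 3).
If Player II leads: Player I's best replies are P→B, Q→C, R→B, S→C, T→D; Player II's induced payoffs 3, -4, -8, 6, 2; outcome (C, S), payoffs (2, 6).
Player II gets 6 moving first and 3 moving second, so Player II prefers to move first.

first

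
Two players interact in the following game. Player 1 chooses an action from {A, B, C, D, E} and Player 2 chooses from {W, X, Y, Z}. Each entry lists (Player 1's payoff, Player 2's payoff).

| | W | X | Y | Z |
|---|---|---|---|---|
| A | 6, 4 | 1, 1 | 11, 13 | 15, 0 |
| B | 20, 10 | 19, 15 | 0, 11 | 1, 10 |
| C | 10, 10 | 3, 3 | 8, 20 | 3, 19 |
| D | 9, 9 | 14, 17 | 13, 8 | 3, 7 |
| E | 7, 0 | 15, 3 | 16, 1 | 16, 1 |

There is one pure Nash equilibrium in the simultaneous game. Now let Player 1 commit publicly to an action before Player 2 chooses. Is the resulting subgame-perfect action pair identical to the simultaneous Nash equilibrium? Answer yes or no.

Solve by backward induction (Player 1 leads).
- A → Player 2 plays Y (best of 4, 1, 13, 0); Player 1 gets 11.
- B → Player 2 plays X (best of 10, 15, 11, 10); Player 1 gets 19.
- C → Player 2 plays Y (best of 10, 3, 20, 19); Player 1 gets 8.
- D → Player 2 plays X (best of 9, 17, 8, 7); Player 1 gets 14.
- E → Player 2 plays X (best of 0, 3, 1, 1); Player 1 gets 15.
Among 11, 19, 8, 14, 15, the best is 19 at B. Subgame-perfect outcome: (B, X) with payoffs (19, 15).
Now find the simultaneous Nash equilibrium.
Player 1's best replies: W→B; X→B; Y→E; Z→E.
Player 2's best replies: A→Y; B→X; C→Y; D→X; E→X.
The unique mutual best reply is (B, X), giving (19, 15).
Sequential outcome (B, X) coincides with the Nash profile (B, X).

yes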